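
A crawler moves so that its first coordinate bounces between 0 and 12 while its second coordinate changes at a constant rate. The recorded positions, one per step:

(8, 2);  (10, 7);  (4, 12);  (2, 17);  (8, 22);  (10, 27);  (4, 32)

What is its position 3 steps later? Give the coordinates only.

(10, 47)

The first coordinate travels 6 per step and bounces off the walls at 0 and 12.
  step 7: 4 → 2
  step 8: 2 → 8
  step 9: 8 → 10
The second coordinate changes by +5 each step: at step 9 it is 47.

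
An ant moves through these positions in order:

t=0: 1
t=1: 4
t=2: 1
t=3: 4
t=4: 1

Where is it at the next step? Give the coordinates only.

The jumps are +3, -3, +3, -3 — a geometric progression with ratio -1.
step 5: 1 + 3 → 4

4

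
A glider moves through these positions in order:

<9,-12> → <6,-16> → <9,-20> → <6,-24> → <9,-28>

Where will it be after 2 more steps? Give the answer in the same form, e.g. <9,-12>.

<9,-36>

The first coordinate repeats the cycle [9, 6] with period 2; step 6 mod 2 = 0, giving 9.
The second coordinate changes by -4 each step, so at step 6 it is -12 + 6·(-4) = -36.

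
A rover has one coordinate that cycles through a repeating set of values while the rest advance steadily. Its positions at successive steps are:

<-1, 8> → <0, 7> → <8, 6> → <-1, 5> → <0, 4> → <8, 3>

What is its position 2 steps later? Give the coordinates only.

<0, 1>

First: cycles through -1, 0, 8 every 3 steps. Step 7 lands at position 1 of the cycle → 0.
Second: linear, -1 per step → 1 at step 7.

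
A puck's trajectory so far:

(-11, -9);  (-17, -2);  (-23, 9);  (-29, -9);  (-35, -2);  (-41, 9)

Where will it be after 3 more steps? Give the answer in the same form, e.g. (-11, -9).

(-59, 9)

First: linear, -6 per step → -59 at step 8.
Second: cycles through -9, -2, 9 every 3 steps. Step 8 lands at position 2 of the cycle → 9.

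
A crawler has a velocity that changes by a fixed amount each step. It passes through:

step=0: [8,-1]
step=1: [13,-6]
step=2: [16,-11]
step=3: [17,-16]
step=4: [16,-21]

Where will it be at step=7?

[1,-36]

First differences are [+5,-5], [+3,-5], [+1,-5], [-1,-5]; their common second difference is [-2,+0] (constant acceleration).
step 5: [16,-21] + [-3,-5] → [13,-26]
step 6: [13,-26] + [-5,-5] → [8,-31]
step 7: [8,-31] + [-7,-5] → [1,-36]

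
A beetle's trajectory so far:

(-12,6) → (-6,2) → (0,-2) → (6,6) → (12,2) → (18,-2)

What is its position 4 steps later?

First: linear, +6 per step → 42 at step 9.
Second: cycles through 6, 2, -2 every 3 steps. Step 9 lands at position 0 of the cycle → 6.

(42,6)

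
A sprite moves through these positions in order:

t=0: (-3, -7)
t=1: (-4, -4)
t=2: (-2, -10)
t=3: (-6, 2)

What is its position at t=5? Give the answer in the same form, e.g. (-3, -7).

(-14, 26)

Step-to-step displacements: (-1, +3), (+2, -6), (-4, +12); each is -2× the previous.
step 4: (-6, 2) + (+8, -24) → (2, -22)
step 5: (2, -22) + (-16, +48) → (-14, 26)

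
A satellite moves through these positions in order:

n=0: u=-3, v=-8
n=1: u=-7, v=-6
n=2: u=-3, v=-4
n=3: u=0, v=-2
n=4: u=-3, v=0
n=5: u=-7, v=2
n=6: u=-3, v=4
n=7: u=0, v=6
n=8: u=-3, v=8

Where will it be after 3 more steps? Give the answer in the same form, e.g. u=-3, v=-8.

u=0, v=14

U: cycles through -3, -7, -3, 0 every 4 steps. Step 11 lands at position 3 of the cycle → 0.
V: linear, +2 per step → 14 at step 11.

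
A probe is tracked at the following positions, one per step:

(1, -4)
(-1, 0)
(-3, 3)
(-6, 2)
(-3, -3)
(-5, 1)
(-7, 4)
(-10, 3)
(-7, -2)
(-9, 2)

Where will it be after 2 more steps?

(-14, 4)

The moves between consecutive positions are (-2, +4), (-2, +3), (-3, -1), (+3, -5), (-2, +4), (-2, +3), (-3, -1), (+3, -5), (-2, +4); they repeat the 4-cycle [(-2, +4), (-2, +3), (-3, -1), (+3, -5)].
step 10: apply (-2, +3) → (-11, 5)
step 11: apply (-3, -1) → (-14, 4)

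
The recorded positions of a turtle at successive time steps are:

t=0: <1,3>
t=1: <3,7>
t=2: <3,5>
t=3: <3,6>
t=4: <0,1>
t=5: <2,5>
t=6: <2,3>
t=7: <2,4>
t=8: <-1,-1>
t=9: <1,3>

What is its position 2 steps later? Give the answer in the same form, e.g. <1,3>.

<1,2>

Differencing gives <+2,+4>, <+0,-2>, <+0,+1>, <-3,-5>, <+2,+4>, <+0,-2>, <+0,+1>, <-3,-5>, <+2,+4>. This is the pattern <+2,+4>, <+0,-2>, <+0,+1>, <-3,-5> repeated.
step 10: apply <+0,-2> → <1,1>
step 11: apply <+0,+1> → <1,2>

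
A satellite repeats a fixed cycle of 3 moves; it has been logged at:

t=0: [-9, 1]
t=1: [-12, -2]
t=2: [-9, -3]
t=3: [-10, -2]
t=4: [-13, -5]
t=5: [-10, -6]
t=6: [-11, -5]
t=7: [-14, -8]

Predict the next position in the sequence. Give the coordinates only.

Step-to-step displacements: [-3, -3], [+3, -1], [-1, +1], [-3, -3], [+3, -1], [-1, +1], [-3, -3] — a repeating cycle of length 3.
step 8: apply [+3, -1] → [-11, -9]

[-11, -9]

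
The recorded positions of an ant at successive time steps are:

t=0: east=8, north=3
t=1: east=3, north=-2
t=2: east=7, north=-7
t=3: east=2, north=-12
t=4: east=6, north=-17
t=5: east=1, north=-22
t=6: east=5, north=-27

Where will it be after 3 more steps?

east=-1, north=-42

Step-to-step displacements: (-5, -5), (+4, -5), (-5, -5), (+4, -5), (-5, -5), (+4, -5) — a repeating cycle of length 2.
step 7: apply (-5, -5) → east=0, north=-32
step 8: apply (+4, -5) → east=4, north=-37
step 9: apply (-5, -5) → east=-1, north=-42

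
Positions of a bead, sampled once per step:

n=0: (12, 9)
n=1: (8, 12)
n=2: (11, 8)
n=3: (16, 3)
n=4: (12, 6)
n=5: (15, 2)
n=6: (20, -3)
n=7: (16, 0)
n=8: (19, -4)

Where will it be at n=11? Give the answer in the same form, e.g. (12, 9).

Step-to-step displacements: (-4, +3), (+3, -4), (+5, -5), (-4, +3), (+3, -4), (+5, -5), (-4, +3), (+3, -4) — a repeating cycle of length 3.
step 9: apply (+5, -5) → (24, -9)
step 10: apply (-4, +3) → (20, -6)
step 11: apply (+3, -4) → (23, -10)

(23, -10)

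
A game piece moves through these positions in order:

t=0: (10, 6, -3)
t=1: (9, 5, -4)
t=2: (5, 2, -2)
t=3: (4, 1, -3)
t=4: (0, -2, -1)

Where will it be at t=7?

(-6, -7, -1)

The moves between consecutive positions are (-1, -1, -1), (-4, -3, +2), (-1, -1, -1), (-4, -3, +2); they repeat the 2-cycle [(-1, -1, -1), (-4, -3, +2)].
step 5: apply (-1, -1, -1) → (-1, -3, -2)
step 6: apply (-4, -3, +2) → (-5, -6, 0)
step 7: apply (-1, -1, -1) → (-6, -7, -1)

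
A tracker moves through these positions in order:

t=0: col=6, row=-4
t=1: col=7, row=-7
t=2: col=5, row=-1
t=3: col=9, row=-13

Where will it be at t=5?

The jumps are (+1, -3), (-2, +6), (+4, -12) — a geometric progression with ratio -2.
step 4: col=9, row=-13 + (-8, +24) → col=1, row=11
step 5: col=1, row=11 + (+16, -48) → col=17, row=-37

col=17, row=-37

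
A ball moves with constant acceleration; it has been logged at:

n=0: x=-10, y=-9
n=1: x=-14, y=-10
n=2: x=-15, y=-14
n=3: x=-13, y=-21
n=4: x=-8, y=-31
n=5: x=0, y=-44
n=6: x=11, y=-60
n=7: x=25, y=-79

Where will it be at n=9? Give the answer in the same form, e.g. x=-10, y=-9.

x=62, y=-126

Successive displacements: (-4, -1), (-1, -4), (+2, -7), (+5, -10), (+8, -13), (+11, -16), (+14, -19) — each changes by (+3, -3).
step 8: x=25, y=-79 + (+17, -22) → x=42, y=-101
step 9: x=42, y=-101 + (+20, -25) → x=62, y=-126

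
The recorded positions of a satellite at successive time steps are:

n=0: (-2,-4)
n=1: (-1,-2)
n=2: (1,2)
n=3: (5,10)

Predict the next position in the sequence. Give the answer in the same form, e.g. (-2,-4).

(13,26)

The jumps are (+1,+2), (+2,+4), (+4,+8) — a geometric progression with ratio 2.
step 4: (5,10) + (+8,+16) → (13,26)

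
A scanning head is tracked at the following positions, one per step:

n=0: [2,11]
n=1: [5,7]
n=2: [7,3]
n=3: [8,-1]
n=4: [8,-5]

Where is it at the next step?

[7,-9]

Taking differences between consecutive positions: [+3,-4], [+2,-4], [+1,-4], [+0,-4]. These grow by [-1,+0] each step.
step 5: [8,-5] + [-1,-4] → [7,-9]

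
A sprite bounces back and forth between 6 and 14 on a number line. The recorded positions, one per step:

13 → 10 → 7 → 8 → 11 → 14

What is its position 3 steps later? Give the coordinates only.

The value reflects between 6 and 14, moving 3 per step.
  step 6: 14 → 11
  step 7: 11 → 8
  step 8: 8 → 7

7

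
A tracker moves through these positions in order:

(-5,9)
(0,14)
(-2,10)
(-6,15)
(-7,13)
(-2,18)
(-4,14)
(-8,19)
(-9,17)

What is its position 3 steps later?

(-10,23)

The moves between consecutive positions are (+5,+5), (-2,-4), (-4,+5), (-1,-2), (+5,+5), (-2,-4), (-4,+5), (-1,-2); they repeat the 4-cycle [(+5,+5), (-2,-4), (-4,+5), (-1,-2)].
step 9: apply (+5,+5) → (-4,22)
step 10: apply (-2,-4) → (-6,18)
step 11: apply (-4,+5) → (-10,23)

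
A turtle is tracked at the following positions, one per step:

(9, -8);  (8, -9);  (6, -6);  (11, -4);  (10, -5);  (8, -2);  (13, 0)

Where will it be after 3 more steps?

(15, 4)

Differencing gives (-1, -1), (-2, +3), (+5, +2), (-1, -1), (-2, +3), (+5, +2). This is the pattern (-1, -1), (-2, +3), (+5, +2) repeated.
step 7: apply (-1, -1) → (12, -1)
step 8: apply (-2, +3) → (10, 2)
step 9: apply (+5, +2) → (15, 4)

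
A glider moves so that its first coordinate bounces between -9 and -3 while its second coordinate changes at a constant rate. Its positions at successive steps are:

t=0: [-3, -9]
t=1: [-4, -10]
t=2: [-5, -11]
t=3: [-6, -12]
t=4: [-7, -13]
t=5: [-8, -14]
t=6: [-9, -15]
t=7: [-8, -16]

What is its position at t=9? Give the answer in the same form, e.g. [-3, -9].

[-6, -18]

The first coordinate reflects between -9 and -3, moving 1 per step.
  step 8: -8 → -7
  step 9: -7 → -6
The second coordinate changes by -1 each step: at step 9 it is -18.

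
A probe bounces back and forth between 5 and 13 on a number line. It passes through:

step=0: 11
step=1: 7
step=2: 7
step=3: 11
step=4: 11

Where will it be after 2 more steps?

7

The value reflects between 5 and 13, moving 4 per step.
  step 5: 11 → 7
  step 6: 7 → 7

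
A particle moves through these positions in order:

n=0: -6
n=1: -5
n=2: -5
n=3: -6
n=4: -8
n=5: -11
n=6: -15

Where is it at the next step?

Taking differences between consecutive positions: +1, +0, -1, -2, -3, -4. These grow by -1 each step.
step 7: -15 − 5 → -20

-20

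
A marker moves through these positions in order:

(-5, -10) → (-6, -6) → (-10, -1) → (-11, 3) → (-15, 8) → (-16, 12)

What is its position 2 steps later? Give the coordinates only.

Differencing gives (-1, +4), (-4, +5), (-1, +4), (-4, +5), (-1, +4). This is the pattern (-1, +4), (-4, +5) repeated.
step 6: apply (-4, +5) → (-20, 17)
step 7: apply (-1, +4) → (-21, 21)

(-21, 21)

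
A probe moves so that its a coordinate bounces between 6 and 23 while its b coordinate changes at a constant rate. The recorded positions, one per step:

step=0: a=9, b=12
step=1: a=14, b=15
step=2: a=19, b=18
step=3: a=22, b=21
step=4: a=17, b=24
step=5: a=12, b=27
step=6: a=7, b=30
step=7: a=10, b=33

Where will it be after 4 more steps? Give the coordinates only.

a=16, b=45

The a coordinate travels 5 per step and bounces off the walls at 6 and 23.
  step 8: 10 → 15
  step 9: 15 → 20
  step 10: 20 → 21
  step 11: 21 → 16
The b coordinate changes by +3 each step: at step 11 it is 45.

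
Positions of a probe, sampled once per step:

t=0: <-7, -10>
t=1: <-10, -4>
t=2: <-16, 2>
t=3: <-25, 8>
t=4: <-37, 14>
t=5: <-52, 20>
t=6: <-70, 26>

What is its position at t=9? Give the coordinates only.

<-142, 44>

Successive displacements: <-3, +6>, <-6, +6>, <-9, +6>, <-12, +6>, <-15, +6>, <-18, +6> — each changes by <-3, +0>.
step 7: <-70, 26> + <-21, +6> → <-91, 32>
step 8: <-91, 32> + <-24, +6> → <-115, 38>
step 9: <-115, 38> + <-27, +6> → <-142, 44>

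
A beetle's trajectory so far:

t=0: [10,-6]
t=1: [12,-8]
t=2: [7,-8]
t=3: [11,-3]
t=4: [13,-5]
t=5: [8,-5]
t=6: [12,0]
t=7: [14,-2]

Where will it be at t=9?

[13,3]

Step-to-step displacements: [+2,-2], [-5,+0], [+4,+5], [+2,-2], [-5,+0], [+4,+5], [+2,-2] — a repeating cycle of length 3.
step 8: apply [-5,+0] → [9,-2]
step 9: apply [+4,+5] → [13,3]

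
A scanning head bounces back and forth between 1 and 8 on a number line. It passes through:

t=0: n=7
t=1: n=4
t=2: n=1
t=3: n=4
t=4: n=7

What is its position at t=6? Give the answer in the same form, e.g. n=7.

The value reflects between 1 and 8, moving 3 per step.
  step 5: 7 → 6
  step 6: 6 → 3

n=3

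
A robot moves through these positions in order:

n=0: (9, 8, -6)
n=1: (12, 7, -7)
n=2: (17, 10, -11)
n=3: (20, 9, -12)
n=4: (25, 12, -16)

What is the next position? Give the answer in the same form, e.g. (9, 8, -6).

The moves between consecutive positions are (+3, -1, -1), (+5, +3, -4), (+3, -1, -1), (+5, +3, -4); they repeat the 2-cycle [(+3, -1, -1), (+5, +3, -4)].
step 5: apply (+3, -1, -1) → (28, 11, -17)

(28, 11, -17)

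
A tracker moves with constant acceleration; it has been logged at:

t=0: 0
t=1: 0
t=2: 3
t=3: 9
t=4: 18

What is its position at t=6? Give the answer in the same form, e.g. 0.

First differences are +0, +3, +6, +9; their common second difference is +3 (constant acceleration).
step 5: 18 + 12 → 30
step 6: 30 + 15 → 45

45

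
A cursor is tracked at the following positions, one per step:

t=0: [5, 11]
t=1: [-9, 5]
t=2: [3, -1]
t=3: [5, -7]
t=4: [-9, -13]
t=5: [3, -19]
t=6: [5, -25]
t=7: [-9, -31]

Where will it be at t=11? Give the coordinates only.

The first coordinate repeats the cycle [5, -9, 3] with period 3; step 11 mod 3 = 2, giving 3.
The second coordinate changes by -6 each step, so at step 11 it is 11 + 11·(-6) = -55.

[3, -55]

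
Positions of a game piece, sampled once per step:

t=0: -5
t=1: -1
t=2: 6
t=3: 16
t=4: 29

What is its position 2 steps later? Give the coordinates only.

64

Successive displacements: +4, +7, +10, +13 — each changes by +3.
step 5: 29 + 16 → 45
step 6: 45 + 19 → 64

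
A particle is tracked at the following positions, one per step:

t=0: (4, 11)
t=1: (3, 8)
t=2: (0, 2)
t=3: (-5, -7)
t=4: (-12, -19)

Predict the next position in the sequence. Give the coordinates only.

Taking differences between consecutive positions: (-1, -3), (-3, -6), (-5, -9), (-7, -12). These grow by (-2, -3) each step.
step 5: (-12, -19) + (-9, -15) → (-21, -34)

(-21, -34)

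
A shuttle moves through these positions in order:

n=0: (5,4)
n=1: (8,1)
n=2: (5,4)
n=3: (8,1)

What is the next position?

(5,4)

Step-to-step displacements: (+3,-3), (-3,+3), (+3,-3); each is -1× the previous.
step 4: (8,1) + (-3,+3) → (5,4)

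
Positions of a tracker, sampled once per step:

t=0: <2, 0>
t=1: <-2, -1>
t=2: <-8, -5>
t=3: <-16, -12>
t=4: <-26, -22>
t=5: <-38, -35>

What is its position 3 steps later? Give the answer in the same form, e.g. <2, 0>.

Taking differences between consecutive positions: <-4, -1>, <-6, -4>, <-8, -7>, <-10, -10>, <-12, -13>. These grow by <-2, -3> each step.
step 6: <-38, -35> + <-14, -16> → <-52, -51>
step 7: <-52, -51> + <-16, -19> → <-68, -70>
step 8: <-68, -70> + <-18, -22> → <-86, -92>

<-86, -92>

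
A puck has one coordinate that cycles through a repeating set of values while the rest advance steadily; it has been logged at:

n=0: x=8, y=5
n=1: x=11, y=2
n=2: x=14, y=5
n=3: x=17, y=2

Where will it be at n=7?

X: linear, +3 per step → 29 at step 7.
Y: cycles through 5, 2 every 2 steps. Step 7 lands at position 1 of the cycle → 2.

x=29, y=2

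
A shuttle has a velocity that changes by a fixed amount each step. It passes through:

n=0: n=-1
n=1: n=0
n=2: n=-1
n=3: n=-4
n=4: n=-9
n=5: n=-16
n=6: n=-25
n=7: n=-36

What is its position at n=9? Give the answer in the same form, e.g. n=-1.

n=-64

Taking differences between consecutive positions: +1, -1, -3, -5, -7, -9, -11. These grow by -2 each step.
step 8: -36 − 13 → n=-49
step 9: -49 − 15 → n=-64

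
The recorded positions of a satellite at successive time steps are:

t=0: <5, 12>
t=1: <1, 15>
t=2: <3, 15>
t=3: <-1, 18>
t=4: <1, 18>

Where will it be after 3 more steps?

Step-to-step displacements: <-4, +3>, <+2, +0>, <-4, +3>, <+2, +0> — a repeating cycle of length 2.
step 5: apply <-4, +3> → <-3, 21>
step 6: apply <+2, +0> → <-1, 21>
step 7: apply <-4, +3> → <-5, 24>

<-5, 24>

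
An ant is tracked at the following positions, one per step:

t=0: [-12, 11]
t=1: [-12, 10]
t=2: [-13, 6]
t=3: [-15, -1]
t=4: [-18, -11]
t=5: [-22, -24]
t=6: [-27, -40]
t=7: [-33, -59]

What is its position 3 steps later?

[-57, -134]

First differences are [+0, -1], [-1, -4], [-2, -7], [-3, -10], [-4, -13], [-5, -16], [-6, -19]; their common second difference is [-1, -3] (constant acceleration).
step 8: [-33, -59] + [-7, -22] → [-40, -81]
step 9: [-40, -81] + [-8, -25] → [-48, -106]
step 10: [-48, -106] + [-9, -28] → [-57, -134]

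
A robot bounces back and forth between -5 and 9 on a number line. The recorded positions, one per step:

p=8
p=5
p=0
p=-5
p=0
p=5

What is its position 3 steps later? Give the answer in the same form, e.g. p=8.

p=-2

The value reflects between -5 and 9, moving 5 per step.
  step 6: 5 → 8
  step 7: 8 → 3
  step 8: 3 → -2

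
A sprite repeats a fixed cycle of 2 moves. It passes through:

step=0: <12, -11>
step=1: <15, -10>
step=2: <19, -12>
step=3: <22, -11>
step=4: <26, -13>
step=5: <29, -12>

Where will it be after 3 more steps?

Differencing gives <+3, +1>, <+4, -2>, <+3, +1>, <+4, -2>, <+3, +1>. This is the pattern <+3, +1>, <+4, -2> repeated.
step 6: apply <+4, -2> → <33, -14>
step 7: apply <+3, +1> → <36, -13>
step 8: apply <+4, -2> → <40, -15>

<40, -15>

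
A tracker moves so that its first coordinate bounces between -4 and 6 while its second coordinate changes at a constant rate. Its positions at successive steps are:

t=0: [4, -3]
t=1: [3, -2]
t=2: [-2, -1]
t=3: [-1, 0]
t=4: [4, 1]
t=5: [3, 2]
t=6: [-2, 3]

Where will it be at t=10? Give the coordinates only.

The first coordinate reflects between -4 and 6, moving 5 per step.
  step 7: -2 → -1
  step 8: -1 → 4
  step 9: 4 → 3
  step 10: 3 → -2
The second coordinate changes by +1 each step: at step 10 it is 7.

[-2, 7]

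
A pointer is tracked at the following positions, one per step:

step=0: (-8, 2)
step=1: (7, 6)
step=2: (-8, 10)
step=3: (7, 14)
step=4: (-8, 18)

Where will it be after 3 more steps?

(7, 30)

The first coordinate repeats the cycle [-8, 7] with period 2; step 7 mod 2 = 1, giving 7.
The second coordinate changes by +4 each step, so at step 7 it is 2 + 7·(4) = 30.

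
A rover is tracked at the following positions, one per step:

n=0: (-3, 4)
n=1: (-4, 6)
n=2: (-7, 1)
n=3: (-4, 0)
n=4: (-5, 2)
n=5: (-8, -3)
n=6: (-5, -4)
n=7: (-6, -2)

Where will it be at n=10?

(-7, -6)

The moves between consecutive positions are (-1, +2), (-3, -5), (+3, -1), (-1, +2), (-3, -5), (+3, -1), (-1, +2); they repeat the 3-cycle [(-1, +2), (-3, -5), (+3, -1)].
step 8: apply (-3, -5) → (-9, -7)
step 9: apply (+3, -1) → (-6, -8)
step 10: apply (-1, +2) → (-7, -6)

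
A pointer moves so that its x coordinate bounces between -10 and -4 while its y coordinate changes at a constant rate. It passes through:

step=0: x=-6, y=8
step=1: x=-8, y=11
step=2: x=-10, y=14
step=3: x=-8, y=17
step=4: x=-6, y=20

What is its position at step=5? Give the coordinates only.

x=-4, y=23

The x coordinate reflects between -10 and -4, moving 2 per step.
  step 5: -6 → -4
The y coordinate changes by +3 each step: at step 5 it is 23.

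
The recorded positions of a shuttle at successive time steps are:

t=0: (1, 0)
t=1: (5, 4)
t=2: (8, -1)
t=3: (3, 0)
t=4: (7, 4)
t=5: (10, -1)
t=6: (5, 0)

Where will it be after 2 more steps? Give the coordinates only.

The moves between consecutive positions are (+4, +4), (+3, -5), (-5, +1), (+4, +4), (+3, -5), (-5, +1); they repeat the 3-cycle [(+4, +4), (+3, -5), (-5, +1)].
step 7: apply (+4, +4) → (9, 4)
step 8: apply (+3, -5) → (12, -1)

(12, -1)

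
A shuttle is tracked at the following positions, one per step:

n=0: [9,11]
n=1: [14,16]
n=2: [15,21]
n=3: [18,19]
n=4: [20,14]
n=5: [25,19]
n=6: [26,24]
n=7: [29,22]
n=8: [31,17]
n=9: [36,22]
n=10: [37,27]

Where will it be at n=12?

[42,20]

The moves between consecutive positions are [+5,+5], [+1,+5], [+3,-2], [+2,-5], [+5,+5], [+1,+5], [+3,-2], [+2,-5], [+5,+5], [+1,+5]; they repeat the 4-cycle [[+5,+5], [+1,+5], [+3,-2], [+2,-5]].
step 11: apply [+3,-2] → [40,25]
step 12: apply [+2,-5] → [42,20]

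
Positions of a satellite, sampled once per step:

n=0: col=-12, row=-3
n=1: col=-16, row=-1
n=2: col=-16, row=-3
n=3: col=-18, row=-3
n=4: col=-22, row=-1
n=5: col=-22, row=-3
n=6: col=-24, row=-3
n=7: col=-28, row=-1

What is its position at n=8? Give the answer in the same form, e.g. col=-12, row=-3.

Differencing gives (-4, +2), (+0, -2), (-2, +0), (-4, +2), (+0, -2), (-2, +0), (-4, +2). This is the pattern (-4, +2), (+0, -2), (-2, +0) repeated.
step 8: apply (+0, -2) → col=-28, row=-3

col=-28, row=-3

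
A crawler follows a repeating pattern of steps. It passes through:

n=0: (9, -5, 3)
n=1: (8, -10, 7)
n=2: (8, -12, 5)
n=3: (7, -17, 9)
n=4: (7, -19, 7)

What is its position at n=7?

Step-to-step displacements: (-1, -5, +4), (+0, -2, -2), (-1, -5, +4), (+0, -2, -2) — a repeating cycle of length 2.
step 5: apply (-1, -5, +4) → (6, -24, 11)
step 6: apply (+0, -2, -2) → (6, -26, 9)
step 7: apply (-1, -5, +4) → (5, -31, 13)

(5, -31, 13)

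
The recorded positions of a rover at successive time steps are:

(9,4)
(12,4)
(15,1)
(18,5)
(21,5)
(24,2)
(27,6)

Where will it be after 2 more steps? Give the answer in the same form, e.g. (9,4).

Step-to-step displacements: (+3,+0), (+3,-3), (+3,+4), (+3,+0), (+3,-3), (+3,+4) — a repeating cycle of length 3.
step 7: apply (+3,+0) → (30,6)
step 8: apply (+3,-3) → (33,3)

(33,3)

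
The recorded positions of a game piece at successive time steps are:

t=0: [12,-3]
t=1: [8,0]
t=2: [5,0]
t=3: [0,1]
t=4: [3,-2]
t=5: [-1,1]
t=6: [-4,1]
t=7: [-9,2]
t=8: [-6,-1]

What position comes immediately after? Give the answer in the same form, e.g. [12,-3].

Differencing gives [-4,+3], [-3,+0], [-5,+1], [+3,-3], [-4,+3], [-3,+0], [-5,+1], [+3,-3]. This is the pattern [-4,+3], [-3,+0], [-5,+1], [+3,-3] repeated.
step 9: apply [-4,+3] → [-10,2]

[-10,2]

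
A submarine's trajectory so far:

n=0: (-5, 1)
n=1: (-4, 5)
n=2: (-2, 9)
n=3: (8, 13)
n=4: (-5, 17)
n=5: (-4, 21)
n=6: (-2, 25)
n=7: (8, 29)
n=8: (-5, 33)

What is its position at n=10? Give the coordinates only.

First: cycles through -5, -4, -2, 8 every 4 steps. Step 10 lands at position 2 of the cycle → -2.
Second: linear, +4 per step → 41 at step 10.

(-2, 41)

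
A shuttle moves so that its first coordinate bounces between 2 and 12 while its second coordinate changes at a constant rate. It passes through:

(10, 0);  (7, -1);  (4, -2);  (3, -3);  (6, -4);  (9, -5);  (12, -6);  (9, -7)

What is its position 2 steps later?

The first coordinate travels 3 per step and bounces off the walls at 2 and 12.
  step 8: 9 → 6
  step 9: 6 → 3
The second coordinate changes by -1 each step: at step 9 it is -9.

(3, -9)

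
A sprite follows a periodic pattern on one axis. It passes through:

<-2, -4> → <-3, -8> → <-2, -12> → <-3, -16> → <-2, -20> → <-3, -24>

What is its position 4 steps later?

<-3, -40>

The first coordinate repeats the cycle [-2, -3] with period 2; step 9 mod 2 = 1, giving -3.
The second coordinate changes by -4 each step, so at step 9 it is -4 + 9·(-4) = -40.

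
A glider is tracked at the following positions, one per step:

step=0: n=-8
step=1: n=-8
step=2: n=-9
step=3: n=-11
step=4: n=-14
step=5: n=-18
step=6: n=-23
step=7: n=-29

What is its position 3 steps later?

n=-53

Successive displacements: +0, -1, -2, -3, -4, -5, -6 — each changes by -1.
step 8: -29 − 7 → n=-36
step 9: -36 − 8 → n=-44
step 10: -44 − 9 → n=-53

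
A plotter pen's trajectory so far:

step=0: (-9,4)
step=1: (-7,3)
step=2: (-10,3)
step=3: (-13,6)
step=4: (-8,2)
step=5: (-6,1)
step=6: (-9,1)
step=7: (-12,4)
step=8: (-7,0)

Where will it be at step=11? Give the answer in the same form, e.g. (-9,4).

(-11,2)

Differencing gives (+2,-1), (-3,+0), (-3,+3), (+5,-4), (+2,-1), (-3,+0), (-3,+3), (+5,-4). This is the pattern (+2,-1), (-3,+0), (-3,+3), (+5,-4) repeated.
step 9: apply (+2,-1) → (-5,-1)
step 10: apply (-3,+0) → (-8,-1)
step 11: apply (-3,+3) → (-11,2)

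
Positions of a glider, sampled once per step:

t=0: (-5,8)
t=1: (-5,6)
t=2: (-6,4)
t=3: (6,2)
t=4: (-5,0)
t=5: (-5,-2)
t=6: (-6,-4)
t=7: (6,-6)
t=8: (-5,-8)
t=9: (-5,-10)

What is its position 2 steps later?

(6,-14)

First: cycles through -5, -5, -6, 6 every 4 steps. Step 11 lands at position 3 of the cycle → 6.
Second: linear, -2 per step → -14 at step 11.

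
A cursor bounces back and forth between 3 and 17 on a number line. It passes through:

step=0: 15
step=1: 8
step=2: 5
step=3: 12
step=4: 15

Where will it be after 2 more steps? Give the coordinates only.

The value reflects between 3 and 17, moving 7 per step.
  step 5: 15 → 8
  step 6: 8 → 5

5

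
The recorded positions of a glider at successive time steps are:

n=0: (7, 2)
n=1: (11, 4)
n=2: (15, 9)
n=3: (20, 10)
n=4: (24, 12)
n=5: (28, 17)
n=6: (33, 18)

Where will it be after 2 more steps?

Differencing gives (+4, +2), (+4, +5), (+5, +1), (+4, +2), (+4, +5), (+5, +1). This is the pattern (+4, +2), (+4, +5), (+5, +1) repeated.
step 7: apply (+4, +2) → (37, 20)
step 8: apply (+4, +5) → (41, 25)

(41, 25)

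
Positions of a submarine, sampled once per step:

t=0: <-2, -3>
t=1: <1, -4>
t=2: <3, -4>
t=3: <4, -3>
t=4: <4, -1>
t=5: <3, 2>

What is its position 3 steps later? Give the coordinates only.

First differences are <+3, -1>, <+2, +0>, <+1, +1>, <+0, +2>, <-1, +3>; their common second difference is <-1, +1> (constant acceleration).
step 6: <3, 2> + <-2, +4> → <1, 6>
step 7: <1, 6> + <-3, +5> → <-2, 11>
step 8: <-2, 11> + <-4, +6> → <-6, 17>

<-6, 17>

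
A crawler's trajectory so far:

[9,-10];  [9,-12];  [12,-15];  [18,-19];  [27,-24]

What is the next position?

[39,-30]

First differences are [+0,-2], [+3,-3], [+6,-4], [+9,-5]; their common second difference is [+3,-1] (constant acceleration).
step 5: [27,-24] + [+12,-6] → [39,-30]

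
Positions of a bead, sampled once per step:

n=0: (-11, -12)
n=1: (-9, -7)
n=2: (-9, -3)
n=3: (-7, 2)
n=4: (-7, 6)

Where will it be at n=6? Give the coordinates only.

Differencing gives (+2, +5), (+0, +4), (+2, +5), (+0, +4). This is the pattern (+2, +5), (+0, +4) repeated.
step 5: apply (+2, +5) → (-5, 11)
step 6: apply (+0, +4) → (-5, 15)

(-5, 15)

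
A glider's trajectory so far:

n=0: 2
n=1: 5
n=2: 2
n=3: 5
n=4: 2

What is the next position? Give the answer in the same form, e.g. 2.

5

Consecutive displacements +3, -3, +3, -3 scale by a factor of -1 each step.
step 5: 2 + 3 → 5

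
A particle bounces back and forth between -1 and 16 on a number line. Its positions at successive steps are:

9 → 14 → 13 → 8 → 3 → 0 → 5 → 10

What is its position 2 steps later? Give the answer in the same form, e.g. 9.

12

The value reflects between -1 and 16, moving 5 per step.
  step 8: 10 → 15
  step 9: 15 → 12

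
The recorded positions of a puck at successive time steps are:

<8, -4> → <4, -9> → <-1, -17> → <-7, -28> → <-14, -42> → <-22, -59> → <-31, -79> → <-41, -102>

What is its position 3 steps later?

First differences are <-4, -5>, <-5, -8>, <-6, -11>, <-7, -14>, <-8, -17>, <-9, -20>, <-10, -23>; their common second difference is <-1, -3> (constant acceleration).
step 8: <-41, -102> + <-11, -26> → <-52, -128>
step 9: <-52, -128> + <-12, -29> → <-64, -157>
step 10: <-64, -157> + <-13, -32> → <-77, -189>

<-77, -189>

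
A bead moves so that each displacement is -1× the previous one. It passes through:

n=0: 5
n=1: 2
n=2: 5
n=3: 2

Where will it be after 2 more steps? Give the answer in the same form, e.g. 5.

Step-to-step displacements: -3, +3, -3; each is -1× the previous.
step 4: 2 + 3 → 5
step 5: 5 − 3 → 2

2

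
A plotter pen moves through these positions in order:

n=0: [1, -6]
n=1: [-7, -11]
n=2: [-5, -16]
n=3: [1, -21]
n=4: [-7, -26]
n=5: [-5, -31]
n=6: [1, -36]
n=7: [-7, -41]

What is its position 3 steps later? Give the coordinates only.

[-7, -56]

First: cycles through 1, -7, -5 every 3 steps. Step 10 lands at position 1 of the cycle → -7.
Second: linear, -5 per step → -56 at step 10.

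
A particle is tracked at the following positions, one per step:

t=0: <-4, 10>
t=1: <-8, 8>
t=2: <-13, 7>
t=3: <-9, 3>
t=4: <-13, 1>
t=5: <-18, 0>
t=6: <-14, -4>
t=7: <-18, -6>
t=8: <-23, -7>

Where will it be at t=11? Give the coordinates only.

<-28, -14>

Differencing gives <-4, -2>, <-5, -1>, <+4, -4>, <-4, -2>, <-5, -1>, <+4, -4>, <-4, -2>, <-5, -1>. This is the pattern <-4, -2>, <-5, -1>, <+4, -4> repeated.
step 9: apply <+4, -4> → <-19, -11>
step 10: apply <-4, -2> → <-23, -13>
step 11: apply <-5, -1> → <-28, -14>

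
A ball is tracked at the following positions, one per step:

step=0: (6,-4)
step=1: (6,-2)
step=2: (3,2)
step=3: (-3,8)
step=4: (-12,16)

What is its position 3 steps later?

Taking differences between consecutive positions: (+0,+2), (-3,+4), (-6,+6), (-9,+8). These grow by (-3,+2) each step.
step 5: (-12,16) + (-12,+10) → (-24,26)
step 6: (-24,26) + (-15,+12) → (-39,38)
step 7: (-39,38) + (-18,+14) → (-57,52)

(-57,52)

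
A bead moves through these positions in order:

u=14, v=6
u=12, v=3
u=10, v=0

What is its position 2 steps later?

u=6, v=-6

Each step adds (-2,-3) to the position.
step 3: u=10, v=0 + (-2,-3) → u=8, v=-3
step 4: u=8, v=-3 + (-2,-3) → u=6, v=-6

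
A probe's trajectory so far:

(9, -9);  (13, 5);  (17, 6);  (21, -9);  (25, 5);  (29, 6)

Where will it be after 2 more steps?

First: linear, +4 per step → 37 at step 7.
Second: cycles through -9, 5, 6 every 3 steps. Step 7 lands at position 1 of the cycle → 5.

(37, 5)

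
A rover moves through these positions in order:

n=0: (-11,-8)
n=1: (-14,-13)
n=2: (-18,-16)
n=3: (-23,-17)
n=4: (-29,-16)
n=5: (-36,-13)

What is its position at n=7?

Taking differences between consecutive positions: (-3,-5), (-4,-3), (-5,-1), (-6,+1), (-7,+3). These grow by (-1,+2) each step.
step 6: (-36,-13) + (-8,+5) → (-44,-8)
step 7: (-44,-8) + (-9,+7) → (-53,-1)

(-53,-1)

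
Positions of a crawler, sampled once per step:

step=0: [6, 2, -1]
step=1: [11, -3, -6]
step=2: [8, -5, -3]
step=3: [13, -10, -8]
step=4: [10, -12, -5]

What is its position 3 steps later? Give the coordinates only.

[17, -24, -12]

The moves between consecutive positions are [+5, -5, -5], [-3, -2, +3], [+5, -5, -5], [-3, -2, +3]; they repeat the 2-cycle [[+5, -5, -5], [-3, -2, +3]].
step 5: apply [+5, -5, -5] → [15, -17, -10]
step 6: apply [-3, -2, +3] → [12, -19, -7]
step 7: apply [+5, -5, -5] → [17, -24, -12]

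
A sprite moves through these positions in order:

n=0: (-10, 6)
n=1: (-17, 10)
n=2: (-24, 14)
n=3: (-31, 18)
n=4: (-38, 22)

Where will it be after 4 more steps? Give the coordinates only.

The position changes by (-7, +4) every step.
step 5: (-38, 22) + (-7, +4) → (-45, 26)
step 6: (-45, 26) + (-7, +4) → (-52, 30)
step 7: (-52, 30) + (-7, +4) → (-59, 34)
step 8: (-59, 34) + (-7, +4) → (-66, 38)

(-66, 38)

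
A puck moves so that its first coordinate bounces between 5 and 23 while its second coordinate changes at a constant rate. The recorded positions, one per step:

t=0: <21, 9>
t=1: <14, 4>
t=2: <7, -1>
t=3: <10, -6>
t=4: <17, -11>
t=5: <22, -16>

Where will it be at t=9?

The first coordinate reflects between 5 and 23, moving 7 per step.
  step 6: 22 → 15
  step 7: 15 → 8
  step 8: 8 → 9
  step 9: 9 → 16
The second coordinate changes by -5 each step: at step 9 it is -36.

<16, -36>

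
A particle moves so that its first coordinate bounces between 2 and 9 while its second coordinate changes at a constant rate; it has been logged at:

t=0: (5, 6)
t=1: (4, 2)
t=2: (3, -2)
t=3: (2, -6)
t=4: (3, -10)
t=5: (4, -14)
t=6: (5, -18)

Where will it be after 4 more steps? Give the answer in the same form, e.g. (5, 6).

The first coordinate travels 1 per step and bounces off the walls at 2 and 9.
  step 7: 5 → 6
  step 8: 6 → 7
  step 9: 7 → 8
  step 10: 8 → 9
The second coordinate changes by -4 each step: at step 10 it is -34.

(9, -34)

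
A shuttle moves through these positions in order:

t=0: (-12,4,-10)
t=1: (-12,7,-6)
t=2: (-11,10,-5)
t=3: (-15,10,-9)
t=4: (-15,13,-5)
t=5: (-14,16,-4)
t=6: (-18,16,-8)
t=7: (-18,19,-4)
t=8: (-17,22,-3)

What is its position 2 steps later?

Step-to-step displacements: (+0,+3,+4), (+1,+3,+1), (-4,+0,-4), (+0,+3,+4), (+1,+3,+1), (-4,+0,-4), (+0,+3,+4), (+1,+3,+1) — a repeating cycle of length 3.
step 9: apply (-4,+0,-4) → (-21,22,-7)
step 10: apply (+0,+3,+4) → (-21,25,-3)

(-21,25,-3)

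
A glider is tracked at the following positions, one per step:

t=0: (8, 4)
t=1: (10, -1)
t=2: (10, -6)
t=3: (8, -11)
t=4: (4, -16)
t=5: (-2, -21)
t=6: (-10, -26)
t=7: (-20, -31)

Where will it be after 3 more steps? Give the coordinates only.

(-62, -46)

Taking differences between consecutive positions: (+2, -5), (+0, -5), (-2, -5), (-4, -5), (-6, -5), (-8, -5), (-10, -5). These grow by (-2, +0) each step.
step 8: (-20, -31) + (-12, -5) → (-32, -36)
step 9: (-32, -36) + (-14, -5) → (-46, -41)
step 10: (-46, -41) + (-16, -5) → (-62, -46)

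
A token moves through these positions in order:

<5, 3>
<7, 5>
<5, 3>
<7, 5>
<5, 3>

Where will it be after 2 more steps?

<5, 3>

The jumps are <+2, +2>, <-2, -2>, <+2, +2>, <-2, -2> — a geometric progression with ratio -1.
step 5: <5, 3> + <+2, +2> → <7, 5>
step 6: <7, 5> + <-2, -2> → <5, 3>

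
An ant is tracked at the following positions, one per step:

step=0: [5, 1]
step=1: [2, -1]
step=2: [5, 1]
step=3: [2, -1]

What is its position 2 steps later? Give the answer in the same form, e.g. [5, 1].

[2, -1]

Consecutive displacements [-3, -2], [+3, +2], [-3, -2] scale by a factor of -1 each step.
step 4: [2, -1] + [+3, +2] → [5, 1]
step 5: [5, 1] + [-3, -2] → [2, -1]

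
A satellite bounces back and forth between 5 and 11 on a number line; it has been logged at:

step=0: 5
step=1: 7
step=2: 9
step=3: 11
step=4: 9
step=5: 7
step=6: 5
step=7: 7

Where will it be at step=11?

The value travels 2 per step and bounces off the walls at 5 and 11.
  step 8: 7 → 9
  step 9: 9 → 11
  step 10: 11 → 9
  step 11: 9 → 7

7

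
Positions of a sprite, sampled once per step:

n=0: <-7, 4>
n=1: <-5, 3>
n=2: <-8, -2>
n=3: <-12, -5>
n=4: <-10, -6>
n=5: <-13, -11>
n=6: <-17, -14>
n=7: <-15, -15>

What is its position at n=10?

<-20, -24>

The moves between consecutive positions are <+2, -1>, <-3, -5>, <-4, -3>, <+2, -1>, <-3, -5>, <-4, -3>, <+2, -1>; they repeat the 3-cycle [<+2, -1>, <-3, -5>, <-4, -3>].
step 8: apply <-3, -5> → <-18, -20>
step 9: apply <-4, -3> → <-22, -23>
step 10: apply <+2, -1> → <-20, -24>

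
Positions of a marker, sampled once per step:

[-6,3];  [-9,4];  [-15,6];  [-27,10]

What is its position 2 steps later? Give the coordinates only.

[-99,34]

The jumps are [-3,+1], [-6,+2], [-12,+4] — a geometric progression with ratio 2.
step 4: [-27,10] + [-24,+8] → [-51,18]
step 5: [-51,18] + [-48,+16] → [-99,34]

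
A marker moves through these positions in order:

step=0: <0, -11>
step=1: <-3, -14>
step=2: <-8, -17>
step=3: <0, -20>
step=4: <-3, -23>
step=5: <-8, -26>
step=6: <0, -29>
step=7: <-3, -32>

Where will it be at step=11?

First: cycles through 0, -3, -8 every 3 steps. Step 11 lands at position 2 of the cycle → -8.
Second: linear, -3 per step → -44 at step 11.

<-8, -44>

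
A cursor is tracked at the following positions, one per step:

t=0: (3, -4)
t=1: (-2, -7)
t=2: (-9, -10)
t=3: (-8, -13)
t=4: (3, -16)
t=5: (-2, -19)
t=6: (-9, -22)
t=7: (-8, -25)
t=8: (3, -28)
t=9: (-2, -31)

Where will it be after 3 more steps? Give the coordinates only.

(3, -40)

The first coordinate repeats the cycle [3, -2, -9, -8] with period 4; step 12 mod 4 = 0, giving 3.
The second coordinate changes by -3 each step, so at step 12 it is -4 + 12·(-3) = -40.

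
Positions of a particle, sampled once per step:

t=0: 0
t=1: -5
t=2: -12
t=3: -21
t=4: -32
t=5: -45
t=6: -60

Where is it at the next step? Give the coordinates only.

-77

Taking differences between consecutive positions: -5, -7, -9, -11, -13, -15. These grow by -2 each step.
step 7: -60 − 17 → -77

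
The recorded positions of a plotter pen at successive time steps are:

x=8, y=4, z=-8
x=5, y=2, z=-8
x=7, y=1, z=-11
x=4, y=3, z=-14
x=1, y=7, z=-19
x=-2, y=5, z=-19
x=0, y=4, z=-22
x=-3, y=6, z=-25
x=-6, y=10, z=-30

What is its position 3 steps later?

The moves between consecutive positions are (-3, -2, +0), (+2, -1, -3), (-3, +2, -3), (-3, +4, -5), (-3, -2, +0), (+2, -1, -3), (-3, +2, -3), (-3, +4, -5); they repeat the 4-cycle [(-3, -2, +0), (+2, -1, -3), (-3, +2, -3), (-3, +4, -5)].
step 9: apply (-3, -2, +0) → x=-9, y=8, z=-30
step 10: apply (+2, -1, -3) → x=-7, y=7, z=-33
step 11: apply (-3, +2, -3) → x=-10, y=9, z=-36

x=-10, y=9, z=-36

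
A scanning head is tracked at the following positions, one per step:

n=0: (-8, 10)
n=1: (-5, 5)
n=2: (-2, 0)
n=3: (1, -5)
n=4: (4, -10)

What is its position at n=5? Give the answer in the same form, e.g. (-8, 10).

The position changes by (+3, -5) every step.
step 5: (4, -10) + (+3, -5) → (7, -15)

(7, -15)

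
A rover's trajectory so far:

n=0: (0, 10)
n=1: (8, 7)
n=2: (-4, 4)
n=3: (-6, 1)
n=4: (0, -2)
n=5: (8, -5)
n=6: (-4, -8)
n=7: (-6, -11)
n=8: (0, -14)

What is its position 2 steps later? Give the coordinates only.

First: cycles through 0, 8, -4, -6 every 4 steps. Step 10 lands at position 2 of the cycle → -4.
Second: linear, -3 per step → -20 at step 10.

(-4, -20)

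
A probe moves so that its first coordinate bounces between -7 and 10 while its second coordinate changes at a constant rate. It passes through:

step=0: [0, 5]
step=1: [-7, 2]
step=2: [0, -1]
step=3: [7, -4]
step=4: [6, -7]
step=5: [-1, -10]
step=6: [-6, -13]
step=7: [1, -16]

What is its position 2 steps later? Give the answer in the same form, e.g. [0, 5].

[5, -22]

The first coordinate reflects between -7 and 10, moving 7 per step.
  step 8: 1 → 8
  step 9: 8 → 5
The second coordinate changes by -3 each step: at step 9 it is -22.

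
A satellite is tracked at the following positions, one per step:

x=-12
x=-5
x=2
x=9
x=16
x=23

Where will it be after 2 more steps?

x=37

Constant displacement of +7 per step.
step 6: 23 + 7 → x=30
step 7: 30 + 7 → x=37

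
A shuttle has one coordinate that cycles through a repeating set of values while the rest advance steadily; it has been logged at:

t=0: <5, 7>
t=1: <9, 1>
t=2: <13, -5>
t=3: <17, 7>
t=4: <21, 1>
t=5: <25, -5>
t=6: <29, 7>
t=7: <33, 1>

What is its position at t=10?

<45, 1>

The first coordinate changes by +4 each step, so at step 10 it is 5 + 10·(4) = 45.
The second coordinate repeats the cycle [7, 1, -5] with period 3; step 10 mod 3 = 1, giving 1.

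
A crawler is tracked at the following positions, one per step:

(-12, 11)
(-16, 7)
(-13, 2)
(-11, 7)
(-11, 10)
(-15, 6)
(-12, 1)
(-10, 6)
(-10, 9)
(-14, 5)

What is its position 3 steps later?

Differencing gives (-4, -4), (+3, -5), (+2, +5), (+0, +3), (-4, -4), (+3, -5), (+2, +5), (+0, +3), (-4, -4). This is the pattern (-4, -4), (+3, -5), (+2, +5), (+0, +3) repeated.
step 10: apply (+3, -5) → (-11, 0)
step 11: apply (+2, +5) → (-9, 5)
step 12: apply (+0, +3) → (-9, 8)

(-9, 8)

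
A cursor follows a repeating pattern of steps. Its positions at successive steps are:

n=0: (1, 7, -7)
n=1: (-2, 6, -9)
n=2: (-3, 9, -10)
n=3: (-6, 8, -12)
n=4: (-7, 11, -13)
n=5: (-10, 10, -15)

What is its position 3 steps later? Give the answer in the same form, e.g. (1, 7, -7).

(-15, 15, -19)

Differencing gives (-3, -1, -2), (-1, +3, -1), (-3, -1, -2), (-1, +3, -1), (-3, -1, -2). This is the pattern (-3, -1, -2), (-1, +3, -1) repeated.
step 6: apply (-1, +3, -1) → (-11, 13, -16)
step 7: apply (-3, -1, -2) → (-14, 12, -18)
step 8: apply (-1, +3, -1) → (-15, 15, -19)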